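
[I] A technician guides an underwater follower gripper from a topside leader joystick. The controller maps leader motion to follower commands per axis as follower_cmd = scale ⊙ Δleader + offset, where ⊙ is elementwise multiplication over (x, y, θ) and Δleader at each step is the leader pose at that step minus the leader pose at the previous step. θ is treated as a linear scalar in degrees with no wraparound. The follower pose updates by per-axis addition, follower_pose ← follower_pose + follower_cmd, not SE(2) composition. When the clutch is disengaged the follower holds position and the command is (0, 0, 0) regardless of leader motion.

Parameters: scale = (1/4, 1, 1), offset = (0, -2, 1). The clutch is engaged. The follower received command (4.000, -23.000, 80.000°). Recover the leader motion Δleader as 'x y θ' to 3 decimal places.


16.000 -21.000 79.000

axis x: (4.000 − 0) / (1/4) = 16.000
axis y: (-23.000 − -2) / (1) = -21.000
axis θ: (80.000 − 1) / (1) = 79.000


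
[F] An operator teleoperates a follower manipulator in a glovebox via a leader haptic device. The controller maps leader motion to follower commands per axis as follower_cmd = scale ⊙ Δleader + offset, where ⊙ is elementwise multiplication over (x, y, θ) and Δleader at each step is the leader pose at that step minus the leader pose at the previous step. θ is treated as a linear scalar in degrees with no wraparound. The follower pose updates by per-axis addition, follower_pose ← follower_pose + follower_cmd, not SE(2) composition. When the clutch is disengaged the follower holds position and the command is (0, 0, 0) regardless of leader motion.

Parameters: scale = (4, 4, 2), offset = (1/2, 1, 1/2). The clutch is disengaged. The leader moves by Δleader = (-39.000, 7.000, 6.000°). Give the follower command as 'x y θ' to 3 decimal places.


clutch disengaged → follower holds; cmd = (0, 0, 0)

0.000 0.000 0.000


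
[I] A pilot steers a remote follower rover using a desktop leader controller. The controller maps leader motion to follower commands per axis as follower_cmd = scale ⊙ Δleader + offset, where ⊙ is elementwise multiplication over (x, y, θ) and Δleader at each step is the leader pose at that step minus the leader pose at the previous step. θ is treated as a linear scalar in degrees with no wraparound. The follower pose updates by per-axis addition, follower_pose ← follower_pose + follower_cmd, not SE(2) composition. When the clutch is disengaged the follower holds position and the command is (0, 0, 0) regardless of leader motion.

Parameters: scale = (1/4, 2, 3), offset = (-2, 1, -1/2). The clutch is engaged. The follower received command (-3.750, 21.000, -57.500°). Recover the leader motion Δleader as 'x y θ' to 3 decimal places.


-7.000 10.000 -19.000

axis x: (-3.750 − -2) / (1/4) = -7.000
axis y: (21.000 − 1) / (2) = 10.000
axis θ: (-57.500 − -1/2) / (3) = -19.000


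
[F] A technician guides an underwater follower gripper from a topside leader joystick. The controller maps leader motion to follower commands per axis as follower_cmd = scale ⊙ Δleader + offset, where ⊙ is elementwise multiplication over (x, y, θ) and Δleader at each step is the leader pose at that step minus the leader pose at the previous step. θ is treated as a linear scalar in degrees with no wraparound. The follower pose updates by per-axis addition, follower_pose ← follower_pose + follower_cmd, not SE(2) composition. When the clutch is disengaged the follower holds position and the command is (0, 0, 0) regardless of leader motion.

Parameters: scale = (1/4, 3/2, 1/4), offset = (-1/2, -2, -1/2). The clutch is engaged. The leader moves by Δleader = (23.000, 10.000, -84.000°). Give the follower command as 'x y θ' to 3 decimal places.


5.250 13.000 -21.500

axis x: 1/4·23.000 + -1/2 = 5.250
axis y: 3/2·10.000 + -2 = 13.000
axis θ: 1/4·-84.000 + -1/2 = -21.500


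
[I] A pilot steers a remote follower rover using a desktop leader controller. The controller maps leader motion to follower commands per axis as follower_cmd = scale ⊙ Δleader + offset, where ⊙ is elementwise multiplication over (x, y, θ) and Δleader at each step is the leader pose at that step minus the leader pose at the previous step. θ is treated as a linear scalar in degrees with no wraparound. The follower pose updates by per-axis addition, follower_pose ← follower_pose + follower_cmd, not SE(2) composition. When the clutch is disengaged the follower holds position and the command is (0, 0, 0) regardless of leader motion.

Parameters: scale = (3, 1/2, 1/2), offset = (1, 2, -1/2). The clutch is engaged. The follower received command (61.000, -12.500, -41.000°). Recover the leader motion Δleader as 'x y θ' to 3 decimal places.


axis x: (61.000 − 1) / (3) = 20.000
axis y: (-12.500 − 2) / (1/2) = -29.000
axis θ: (-41.000 − -1/2) / (1/2) = -81.000

20.000 -29.000 -81.000


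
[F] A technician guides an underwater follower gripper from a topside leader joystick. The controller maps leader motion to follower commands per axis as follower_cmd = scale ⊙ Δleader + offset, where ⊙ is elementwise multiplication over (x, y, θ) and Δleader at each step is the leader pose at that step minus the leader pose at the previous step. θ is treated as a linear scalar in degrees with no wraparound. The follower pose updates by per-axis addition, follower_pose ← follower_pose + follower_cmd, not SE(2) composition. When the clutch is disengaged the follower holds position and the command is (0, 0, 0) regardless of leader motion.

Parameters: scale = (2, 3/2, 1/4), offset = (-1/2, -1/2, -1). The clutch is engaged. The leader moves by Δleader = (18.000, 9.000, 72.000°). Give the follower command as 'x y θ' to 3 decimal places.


35.500 13.000 17.000

axis x: 2·18.000 + -1/2 = 35.500
axis y: 3/2·9.000 + -1/2 = 13.000
axis θ: 1/4·72.000 + -1 = 17.000


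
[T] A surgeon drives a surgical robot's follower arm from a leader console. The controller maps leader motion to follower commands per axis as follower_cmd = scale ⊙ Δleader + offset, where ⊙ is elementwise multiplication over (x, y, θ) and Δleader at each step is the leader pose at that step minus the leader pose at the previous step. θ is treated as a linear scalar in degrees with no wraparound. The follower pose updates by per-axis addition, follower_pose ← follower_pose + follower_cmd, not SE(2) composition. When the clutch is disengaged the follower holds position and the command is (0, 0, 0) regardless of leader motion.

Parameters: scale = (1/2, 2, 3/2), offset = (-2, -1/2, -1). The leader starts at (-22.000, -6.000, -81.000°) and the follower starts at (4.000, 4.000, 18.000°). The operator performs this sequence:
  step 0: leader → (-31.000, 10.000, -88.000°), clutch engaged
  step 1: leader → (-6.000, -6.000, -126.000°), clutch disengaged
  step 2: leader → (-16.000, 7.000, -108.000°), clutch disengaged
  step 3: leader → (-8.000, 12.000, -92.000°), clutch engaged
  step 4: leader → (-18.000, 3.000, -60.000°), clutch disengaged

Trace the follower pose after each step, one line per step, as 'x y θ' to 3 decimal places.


step 0: Δleader=(-9.000, 16.000, -7.000°), engaged; cmd=(-6.500, 31.500, -11.500°) → follower=(-2.500, 35.500, 6.500°)
step 1: Δleader=(25.000, -16.000, -38.000°), disengaged; cmd=(0,0,0) → follower holds at (-2.500, 35.500, 6.500°)
step 2: Δleader=(-10.000, 13.000, 18.000°), disengaged; cmd=(0,0,0) → follower holds at (-2.500, 35.500, 6.500°)
step 3: Δleader=(8.000, 5.000, 16.000°), engaged; cmd=(2.000, 9.500, 23.000°) → follower=(-0.500, 45.000, 29.500°)
step 4: Δleader=(-10.000, -9.000, 32.000°), disengaged; cmd=(0,0,0) → follower holds at (-0.500, 45.000, 29.500°)

-2.500 35.500 6.500
-2.500 35.500 6.500
-2.500 35.500 6.500
-0.500 45.000 29.500
-0.500 45.000 29.500


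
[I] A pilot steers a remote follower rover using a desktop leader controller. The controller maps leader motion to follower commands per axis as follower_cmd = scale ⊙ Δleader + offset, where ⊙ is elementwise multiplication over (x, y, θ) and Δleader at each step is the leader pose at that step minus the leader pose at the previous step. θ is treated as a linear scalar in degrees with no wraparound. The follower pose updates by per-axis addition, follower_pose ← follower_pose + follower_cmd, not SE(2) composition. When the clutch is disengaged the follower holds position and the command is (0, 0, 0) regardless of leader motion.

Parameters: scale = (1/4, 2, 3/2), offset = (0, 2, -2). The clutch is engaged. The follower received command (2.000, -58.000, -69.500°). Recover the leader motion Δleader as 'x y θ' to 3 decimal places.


8.000 -30.000 -45.000

axis x: (2.000 − 0) / (1/4) = 8.000
axis y: (-58.000 − 2) / (2) = -30.000
axis θ: (-69.500 − -2) / (3/2) = -45.000


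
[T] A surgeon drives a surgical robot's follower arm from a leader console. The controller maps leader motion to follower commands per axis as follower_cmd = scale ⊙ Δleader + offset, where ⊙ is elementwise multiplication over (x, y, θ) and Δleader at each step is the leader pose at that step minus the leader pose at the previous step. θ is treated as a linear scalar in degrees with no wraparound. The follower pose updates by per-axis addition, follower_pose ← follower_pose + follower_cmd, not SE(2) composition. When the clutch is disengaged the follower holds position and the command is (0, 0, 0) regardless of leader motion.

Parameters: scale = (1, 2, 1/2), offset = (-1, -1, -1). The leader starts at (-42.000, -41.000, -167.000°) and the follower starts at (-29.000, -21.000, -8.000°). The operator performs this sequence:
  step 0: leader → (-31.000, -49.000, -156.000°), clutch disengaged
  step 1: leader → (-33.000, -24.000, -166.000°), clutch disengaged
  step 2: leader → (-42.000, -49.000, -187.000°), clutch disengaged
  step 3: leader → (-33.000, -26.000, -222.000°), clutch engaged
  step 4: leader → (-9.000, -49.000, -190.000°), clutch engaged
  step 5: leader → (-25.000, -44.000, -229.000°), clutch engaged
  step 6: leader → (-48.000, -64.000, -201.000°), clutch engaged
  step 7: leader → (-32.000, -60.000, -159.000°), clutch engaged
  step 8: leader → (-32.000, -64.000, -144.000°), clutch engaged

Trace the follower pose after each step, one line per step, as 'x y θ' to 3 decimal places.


-29.000 -21.000 -8.000
-29.000 -21.000 -8.000
-29.000 -21.000 -8.000
-21.000 24.000 -26.500
2.000 -23.000 -11.500
-15.000 -14.000 -32.000
-39.000 -55.000 -19.000
-24.000 -48.000 1.000
-25.000 -57.000 7.500

step 0: Δleader=(11.000, -8.000, 11.000°), disengaged; cmd=(0,0,0) → follower holds at (-29.000, -21.000, -8.000°)
step 1: Δleader=(-2.000, 25.000, -10.000°), disengaged; cmd=(0,0,0) → follower holds at (-29.000, -21.000, -8.000°)
step 2: Δleader=(-9.000, -25.000, -21.000°), disengaged; cmd=(0,0,0) → follower holds at (-29.000, -21.000, -8.000°)
step 3: Δleader=(9.000, 23.000, -35.000°), engaged; cmd=(8.000, 45.000, -18.500°) → follower=(-21.000, 24.000, -26.500°)
step 4: Δleader=(24.000, -23.000, 32.000°), engaged; cmd=(23.000, -47.000, 15.000°) → follower=(2.000, -23.000, -11.500°)
step 5: Δleader=(-16.000, 5.000, -39.000°), engaged; cmd=(-17.000, 9.000, -20.500°) → follower=(-15.000, -14.000, -32.000°)
step 6: Δleader=(-23.000, -20.000, 28.000°), engaged; cmd=(-24.000, -41.000, 13.000°) → follower=(-39.000, -55.000, -19.000°)
step 7: Δleader=(16.000, 4.000, 42.000°), engaged; cmd=(15.000, 7.000, 20.000°) → follower=(-24.000, -48.000, 1.000°)
step 8: Δleader=(0.000, -4.000, 15.000°), engaged; cmd=(-1.000, -9.000, 6.500°) → follower=(-25.000, -57.000, 7.500°)


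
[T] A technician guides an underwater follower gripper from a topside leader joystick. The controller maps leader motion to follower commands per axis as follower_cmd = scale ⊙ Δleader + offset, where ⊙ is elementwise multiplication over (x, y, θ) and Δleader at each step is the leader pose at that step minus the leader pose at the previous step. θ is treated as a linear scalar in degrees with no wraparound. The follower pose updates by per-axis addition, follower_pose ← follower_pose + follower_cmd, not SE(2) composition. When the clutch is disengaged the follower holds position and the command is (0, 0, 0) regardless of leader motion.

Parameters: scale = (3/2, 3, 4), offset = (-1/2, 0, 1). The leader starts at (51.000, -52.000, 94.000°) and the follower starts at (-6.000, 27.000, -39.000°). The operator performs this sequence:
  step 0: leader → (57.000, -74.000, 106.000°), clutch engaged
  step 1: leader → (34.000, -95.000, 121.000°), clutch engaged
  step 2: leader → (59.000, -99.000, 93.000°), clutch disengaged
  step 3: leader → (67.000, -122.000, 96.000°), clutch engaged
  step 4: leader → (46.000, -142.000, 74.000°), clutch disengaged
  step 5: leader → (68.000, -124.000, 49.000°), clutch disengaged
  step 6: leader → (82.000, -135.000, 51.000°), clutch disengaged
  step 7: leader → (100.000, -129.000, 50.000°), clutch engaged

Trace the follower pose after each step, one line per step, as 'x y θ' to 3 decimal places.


step 0: Δleader=(6.000, -22.000, 12.000°), engaged; cmd=(8.500, -66.000, 49.000°) → follower=(2.500, -39.000, 10.000°)
step 1: Δleader=(-23.000, -21.000, 15.000°), engaged; cmd=(-35.000, -63.000, 61.000°) → follower=(-32.500, -102.000, 71.000°)
step 2: Δleader=(25.000, -4.000, -28.000°), disengaged; cmd=(0,0,0) → follower holds at (-32.500, -102.000, 71.000°)
step 3: Δleader=(8.000, -23.000, 3.000°), engaged; cmd=(11.500, -69.000, 13.000°) → follower=(-21.000, -171.000, 84.000°)
step 4: Δleader=(-21.000, -20.000, -22.000°), disengaged; cmd=(0,0,0) → follower holds at (-21.000, -171.000, 84.000°)
step 5: Δleader=(22.000, 18.000, -25.000°), disengaged; cmd=(0,0,0) → follower holds at (-21.000, -171.000, 84.000°)
step 6: Δleader=(14.000, -11.000, 2.000°), disengaged; cmd=(0,0,0) → follower holds at (-21.000, -171.000, 84.000°)
step 7: Δleader=(18.000, 6.000, -1.000°), engaged; cmd=(26.500, 18.000, -3.000°) → follower=(5.500, -153.000, 81.000°)

2.500 -39.000 10.000
-32.500 -102.000 71.000
-32.500 -102.000 71.000
-21.000 -171.000 84.000
-21.000 -171.000 84.000
-21.000 -171.000 84.000
-21.000 -171.000 84.000
5.500 -153.000 81.000


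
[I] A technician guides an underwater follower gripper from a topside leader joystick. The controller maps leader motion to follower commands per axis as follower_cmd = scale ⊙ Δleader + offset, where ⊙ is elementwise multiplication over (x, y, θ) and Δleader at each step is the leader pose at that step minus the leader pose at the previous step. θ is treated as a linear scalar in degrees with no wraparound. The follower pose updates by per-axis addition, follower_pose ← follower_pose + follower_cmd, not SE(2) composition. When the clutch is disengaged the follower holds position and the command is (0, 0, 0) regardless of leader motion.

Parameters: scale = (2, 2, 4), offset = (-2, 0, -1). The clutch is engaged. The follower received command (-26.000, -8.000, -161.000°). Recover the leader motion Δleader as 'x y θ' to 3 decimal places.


-12.000 -4.000 -40.000

axis x: (-26.000 − -2) / (2) = -12.000
axis y: (-8.000 − 0) / (2) = -4.000
axis θ: (-161.000 − -1) / (4) = -40.000


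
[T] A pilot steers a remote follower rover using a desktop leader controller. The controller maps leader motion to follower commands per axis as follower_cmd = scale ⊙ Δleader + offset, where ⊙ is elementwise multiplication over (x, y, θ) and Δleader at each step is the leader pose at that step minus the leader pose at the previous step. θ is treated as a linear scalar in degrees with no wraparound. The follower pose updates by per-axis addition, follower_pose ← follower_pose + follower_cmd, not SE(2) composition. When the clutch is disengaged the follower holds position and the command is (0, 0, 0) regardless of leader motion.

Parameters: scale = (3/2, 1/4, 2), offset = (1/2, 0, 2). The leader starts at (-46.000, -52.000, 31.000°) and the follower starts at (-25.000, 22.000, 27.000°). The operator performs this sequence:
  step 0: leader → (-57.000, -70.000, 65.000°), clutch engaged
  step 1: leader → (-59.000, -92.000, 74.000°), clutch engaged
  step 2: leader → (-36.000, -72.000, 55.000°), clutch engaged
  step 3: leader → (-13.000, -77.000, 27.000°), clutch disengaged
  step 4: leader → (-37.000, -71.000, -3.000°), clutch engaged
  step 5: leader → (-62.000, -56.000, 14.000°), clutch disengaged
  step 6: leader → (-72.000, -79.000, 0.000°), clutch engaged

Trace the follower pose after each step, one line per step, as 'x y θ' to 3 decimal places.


-41.000 17.500 97.000
-43.500 12.000 117.000
-8.500 17.000 81.000
-8.500 17.000 81.000
-44.000 18.500 23.000
-44.000 18.500 23.000
-58.500 12.750 -3.000

step 0: Δleader=(-11.000, -18.000, 34.000°), engaged; cmd=(-16.000, -4.500, 70.000°) → follower=(-41.000, 17.500, 97.000°)
step 1: Δleader=(-2.000, -22.000, 9.000°), engaged; cmd=(-2.500, -5.500, 20.000°) → follower=(-43.500, 12.000, 117.000°)
step 2: Δleader=(23.000, 20.000, -19.000°), engaged; cmd=(35.000, 5.000, -36.000°) → follower=(-8.500, 17.000, 81.000°)
step 3: Δleader=(23.000, -5.000, -28.000°), disengaged; cmd=(0,0,0) → follower holds at (-8.500, 17.000, 81.000°)
step 4: Δleader=(-24.000, 6.000, -30.000°), engaged; cmd=(-35.500, 1.500, -58.000°) → follower=(-44.000, 18.500, 23.000°)
step 5: Δleader=(-25.000, 15.000, 17.000°), disengaged; cmd=(0,0,0) → follower holds at (-44.000, 18.500, 23.000°)
step 6: Δleader=(-10.000, -23.000, -14.000°), engaged; cmd=(-14.500, -5.750, -26.000°) → follower=(-58.500, 12.750, -3.000°)


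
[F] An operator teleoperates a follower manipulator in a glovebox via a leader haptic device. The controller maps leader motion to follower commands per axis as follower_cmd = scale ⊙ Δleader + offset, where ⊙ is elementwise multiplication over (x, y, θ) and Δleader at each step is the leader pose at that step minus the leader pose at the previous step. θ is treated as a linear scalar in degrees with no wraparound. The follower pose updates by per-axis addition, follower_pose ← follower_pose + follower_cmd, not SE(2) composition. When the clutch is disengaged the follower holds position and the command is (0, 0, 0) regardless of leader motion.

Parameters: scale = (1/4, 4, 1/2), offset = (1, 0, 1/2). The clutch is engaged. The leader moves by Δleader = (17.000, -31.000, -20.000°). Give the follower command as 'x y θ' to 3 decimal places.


5.250 -124.000 -9.500

axis x: 1/4·17.000 + 1 = 5.250
axis y: 4·-31.000 + 0 = -124.000
axis θ: 1/2·-20.000 + 1/2 = -9.500


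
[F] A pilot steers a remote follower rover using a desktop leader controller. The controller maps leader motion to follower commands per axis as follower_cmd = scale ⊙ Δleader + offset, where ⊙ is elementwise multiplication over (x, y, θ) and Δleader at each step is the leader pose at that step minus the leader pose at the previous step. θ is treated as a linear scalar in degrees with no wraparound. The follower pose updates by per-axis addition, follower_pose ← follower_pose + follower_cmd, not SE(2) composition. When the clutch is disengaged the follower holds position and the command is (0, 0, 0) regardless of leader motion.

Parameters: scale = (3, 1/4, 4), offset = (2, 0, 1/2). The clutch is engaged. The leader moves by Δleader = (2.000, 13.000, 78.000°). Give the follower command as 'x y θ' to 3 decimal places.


8.000 3.250 312.500

axis x: 3·2.000 + 2 = 8.000
axis y: 1/4·13.000 + 0 = 3.250
axis θ: 4·78.000 + 1/2 = 312.500


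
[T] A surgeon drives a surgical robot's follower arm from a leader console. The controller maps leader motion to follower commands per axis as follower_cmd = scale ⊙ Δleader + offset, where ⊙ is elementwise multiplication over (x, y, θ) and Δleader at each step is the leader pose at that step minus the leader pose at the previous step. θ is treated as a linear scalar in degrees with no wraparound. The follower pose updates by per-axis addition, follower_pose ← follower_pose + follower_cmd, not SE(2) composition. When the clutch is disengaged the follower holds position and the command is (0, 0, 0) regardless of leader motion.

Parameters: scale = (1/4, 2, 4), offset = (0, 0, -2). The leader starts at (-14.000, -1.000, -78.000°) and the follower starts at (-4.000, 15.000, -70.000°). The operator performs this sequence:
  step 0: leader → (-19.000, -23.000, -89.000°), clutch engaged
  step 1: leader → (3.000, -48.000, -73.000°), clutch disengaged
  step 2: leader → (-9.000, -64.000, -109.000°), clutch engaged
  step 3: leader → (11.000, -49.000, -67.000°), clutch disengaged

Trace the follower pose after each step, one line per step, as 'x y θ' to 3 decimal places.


-5.250 -29.000 -116.000
-5.250 -29.000 -116.000
-8.250 -61.000 -262.000
-8.250 -61.000 -262.000

step 0: Δleader=(-5.000, -22.000, -11.000°), engaged; cmd=(-1.250, -44.000, -46.000°) → follower=(-5.250, -29.000, -116.000°)
step 1: Δleader=(22.000, -25.000, 16.000°), disengaged; cmd=(0,0,0) → follower holds at (-5.250, -29.000, -116.000°)
step 2: Δleader=(-12.000, -16.000, -36.000°), engaged; cmd=(-3.000, -32.000, -146.000°) → follower=(-8.250, -61.000, -262.000°)
step 3: Δleader=(20.000, 15.000, 42.000°), disengaged; cmd=(0,0,0) → follower holds at (-8.250, -61.000, -262.000°)


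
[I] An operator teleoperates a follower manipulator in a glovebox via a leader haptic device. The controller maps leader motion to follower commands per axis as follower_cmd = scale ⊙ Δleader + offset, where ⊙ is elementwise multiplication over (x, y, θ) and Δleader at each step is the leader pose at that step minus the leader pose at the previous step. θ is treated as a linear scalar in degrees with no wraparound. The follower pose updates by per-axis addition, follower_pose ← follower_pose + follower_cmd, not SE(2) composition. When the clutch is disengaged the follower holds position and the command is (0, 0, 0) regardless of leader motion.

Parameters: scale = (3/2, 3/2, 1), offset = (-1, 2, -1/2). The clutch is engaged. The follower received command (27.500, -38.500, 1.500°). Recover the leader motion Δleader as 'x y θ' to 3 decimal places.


axis x: (27.500 − -1) / (3/2) = 19.000
axis y: (-38.500 − 2) / (3/2) = -27.000
axis θ: (1.500 − -1/2) / (1) = 2.000

19.000 -27.000 2.000


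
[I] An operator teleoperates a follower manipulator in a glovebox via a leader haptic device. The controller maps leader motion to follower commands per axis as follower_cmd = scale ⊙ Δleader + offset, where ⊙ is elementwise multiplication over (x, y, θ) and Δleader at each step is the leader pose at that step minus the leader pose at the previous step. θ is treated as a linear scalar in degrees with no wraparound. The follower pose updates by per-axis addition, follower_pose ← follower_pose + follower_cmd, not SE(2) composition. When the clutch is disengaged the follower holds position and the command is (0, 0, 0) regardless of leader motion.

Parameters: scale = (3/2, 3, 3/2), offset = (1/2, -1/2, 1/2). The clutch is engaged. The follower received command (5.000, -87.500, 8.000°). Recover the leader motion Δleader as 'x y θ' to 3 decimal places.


3.000 -29.000 5.000

axis x: (5.000 − 1/2) / (3/2) = 3.000
axis y: (-87.500 − -1/2) / (3) = -29.000
axis θ: (8.000 − 1/2) / (3/2) = 5.000


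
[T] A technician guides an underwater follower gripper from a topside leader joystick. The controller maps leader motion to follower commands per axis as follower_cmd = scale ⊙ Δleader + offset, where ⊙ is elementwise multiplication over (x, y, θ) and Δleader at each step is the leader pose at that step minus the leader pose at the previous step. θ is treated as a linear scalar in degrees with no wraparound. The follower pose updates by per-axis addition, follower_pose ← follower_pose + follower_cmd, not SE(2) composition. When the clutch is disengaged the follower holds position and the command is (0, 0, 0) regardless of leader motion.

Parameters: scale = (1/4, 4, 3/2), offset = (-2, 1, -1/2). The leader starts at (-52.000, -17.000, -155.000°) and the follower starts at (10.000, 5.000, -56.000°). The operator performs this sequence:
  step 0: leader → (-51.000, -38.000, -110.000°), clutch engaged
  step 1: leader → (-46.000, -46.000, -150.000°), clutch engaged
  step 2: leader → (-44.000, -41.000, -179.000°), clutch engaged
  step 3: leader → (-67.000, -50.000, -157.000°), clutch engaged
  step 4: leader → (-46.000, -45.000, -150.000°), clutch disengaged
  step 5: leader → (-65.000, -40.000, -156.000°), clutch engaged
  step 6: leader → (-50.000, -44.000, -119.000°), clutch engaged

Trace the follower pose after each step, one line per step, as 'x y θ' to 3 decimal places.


8.250 -78.000 11.000
7.500 -109.000 -49.500
6.000 -88.000 -93.500
-1.750 -123.000 -61.000
-1.750 -123.000 -61.000
-8.500 -102.000 -70.500
-6.750 -117.000 -15.500

step 0: Δleader=(1.000, -21.000, 45.000°), engaged; cmd=(-1.750, -83.000, 67.000°) → follower=(8.250, -78.000, 11.000°)
step 1: Δleader=(5.000, -8.000, -40.000°), engaged; cmd=(-0.750, -31.000, -60.500°) → follower=(7.500, -109.000, -49.500°)
step 2: Δleader=(2.000, 5.000, -29.000°), engaged; cmd=(-1.500, 21.000, -44.000°) → follower=(6.000, -88.000, -93.500°)
step 3: Δleader=(-23.000, -9.000, 22.000°), engaged; cmd=(-7.750, -35.000, 32.500°) → follower=(-1.750, -123.000, -61.000°)
step 4: Δleader=(21.000, 5.000, 7.000°), disengaged; cmd=(0,0,0) → follower holds at (-1.750, -123.000, -61.000°)
step 5: Δleader=(-19.000, 5.000, -6.000°), engaged; cmd=(-6.750, 21.000, -9.500°) → follower=(-8.500, -102.000, -70.500°)
step 6: Δleader=(15.000, -4.000, 37.000°), engaged; cmd=(1.750, -15.000, 55.000°) → follower=(-6.750, -117.000, -15.500°)


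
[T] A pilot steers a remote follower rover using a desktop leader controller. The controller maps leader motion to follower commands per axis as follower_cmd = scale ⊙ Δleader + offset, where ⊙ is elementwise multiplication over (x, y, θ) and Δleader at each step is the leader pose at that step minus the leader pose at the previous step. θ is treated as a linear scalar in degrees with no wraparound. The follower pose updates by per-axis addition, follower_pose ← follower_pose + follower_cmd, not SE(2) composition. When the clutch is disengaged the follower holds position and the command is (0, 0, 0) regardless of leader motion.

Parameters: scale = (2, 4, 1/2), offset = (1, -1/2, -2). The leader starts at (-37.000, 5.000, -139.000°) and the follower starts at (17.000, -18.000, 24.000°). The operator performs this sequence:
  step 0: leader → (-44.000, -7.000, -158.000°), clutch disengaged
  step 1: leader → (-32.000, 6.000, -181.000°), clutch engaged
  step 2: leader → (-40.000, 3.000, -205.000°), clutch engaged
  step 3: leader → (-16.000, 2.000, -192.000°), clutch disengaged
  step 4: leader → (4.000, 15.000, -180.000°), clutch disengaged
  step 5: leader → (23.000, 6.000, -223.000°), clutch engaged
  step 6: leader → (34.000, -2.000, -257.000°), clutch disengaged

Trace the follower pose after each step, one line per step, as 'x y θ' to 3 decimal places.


17.000 -18.000 24.000
42.000 33.500 10.500
27.000 21.000 -3.500
27.000 21.000 -3.500
27.000 21.000 -3.500
66.000 -15.500 -27.000
66.000 -15.500 -27.000

step 0: Δleader=(-7.000, -12.000, -19.000°), disengaged; cmd=(0,0,0) → follower holds at (17.000, -18.000, 24.000°)
step 1: Δleader=(12.000, 13.000, -23.000°), engaged; cmd=(25.000, 51.500, -13.500°) → follower=(42.000, 33.500, 10.500°)
step 2: Δleader=(-8.000, -3.000, -24.000°), engaged; cmd=(-15.000, -12.500, -14.000°) → follower=(27.000, 21.000, -3.500°)
step 3: Δleader=(24.000, -1.000, 13.000°), disengaged; cmd=(0,0,0) → follower holds at (27.000, 21.000, -3.500°)
step 4: Δleader=(20.000, 13.000, 12.000°), disengaged; cmd=(0,0,0) → follower holds at (27.000, 21.000, -3.500°)
step 5: Δleader=(19.000, -9.000, -43.000°), engaged; cmd=(39.000, -36.500, -23.500°) → follower=(66.000, -15.500, -27.000°)
step 6: Δleader=(11.000, -8.000, -34.000°), disengaged; cmd=(0,0,0) → follower holds at (66.000, -15.500, -27.000°)


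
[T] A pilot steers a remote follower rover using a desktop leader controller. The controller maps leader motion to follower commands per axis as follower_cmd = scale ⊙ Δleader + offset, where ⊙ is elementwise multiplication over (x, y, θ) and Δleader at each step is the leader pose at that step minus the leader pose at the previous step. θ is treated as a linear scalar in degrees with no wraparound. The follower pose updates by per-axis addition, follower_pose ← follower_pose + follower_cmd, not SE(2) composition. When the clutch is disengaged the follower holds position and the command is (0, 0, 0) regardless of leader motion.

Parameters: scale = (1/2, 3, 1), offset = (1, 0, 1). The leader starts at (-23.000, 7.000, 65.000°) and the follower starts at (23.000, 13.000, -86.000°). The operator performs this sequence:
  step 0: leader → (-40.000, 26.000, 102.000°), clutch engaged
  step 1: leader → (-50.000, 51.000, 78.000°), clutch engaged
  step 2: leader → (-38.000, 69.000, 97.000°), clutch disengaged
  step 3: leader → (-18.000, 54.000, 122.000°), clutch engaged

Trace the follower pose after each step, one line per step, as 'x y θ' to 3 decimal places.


step 0: Δleader=(-17.000, 19.000, 37.000°), engaged; cmd=(-7.500, 57.000, 38.000°) → follower=(15.500, 70.000, -48.000°)
step 1: Δleader=(-10.000, 25.000, -24.000°), engaged; cmd=(-4.000, 75.000, -23.000°) → follower=(11.500, 145.000, -71.000°)
step 2: Δleader=(12.000, 18.000, 19.000°), disengaged; cmd=(0,0,0) → follower holds at (11.500, 145.000, -71.000°)
step 3: Δleader=(20.000, -15.000, 25.000°), engaged; cmd=(11.000, -45.000, 26.000°) → follower=(22.500, 100.000, -45.000°)

15.500 70.000 -48.000
11.500 145.000 -71.000
11.500 145.000 -71.000
22.500 100.000 -45.000


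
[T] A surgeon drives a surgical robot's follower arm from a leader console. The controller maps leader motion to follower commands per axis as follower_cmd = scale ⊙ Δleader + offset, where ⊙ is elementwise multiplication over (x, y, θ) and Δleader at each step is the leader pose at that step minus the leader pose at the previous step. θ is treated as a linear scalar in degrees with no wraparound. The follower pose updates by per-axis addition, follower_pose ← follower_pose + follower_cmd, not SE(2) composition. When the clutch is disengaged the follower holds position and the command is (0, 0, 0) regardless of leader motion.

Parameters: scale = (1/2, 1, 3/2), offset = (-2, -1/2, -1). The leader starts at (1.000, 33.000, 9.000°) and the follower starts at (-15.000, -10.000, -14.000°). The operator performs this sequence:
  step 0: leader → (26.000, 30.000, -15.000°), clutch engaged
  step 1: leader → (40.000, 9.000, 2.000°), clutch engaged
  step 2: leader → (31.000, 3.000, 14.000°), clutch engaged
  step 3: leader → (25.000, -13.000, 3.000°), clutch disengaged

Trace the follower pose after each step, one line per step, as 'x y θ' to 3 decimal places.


step 0: Δleader=(25.000, -3.000, -24.000°), engaged; cmd=(10.500, -3.500, -37.000°) → follower=(-4.500, -13.500, -51.000°)
step 1: Δleader=(14.000, -21.000, 17.000°), engaged; cmd=(5.000, -21.500, 24.500°) → follower=(0.500, -35.000, -26.500°)
step 2: Δleader=(-9.000, -6.000, 12.000°), engaged; cmd=(-6.500, -6.500, 17.000°) → follower=(-6.000, -41.500, -9.500°)
step 3: Δleader=(-6.000, -16.000, -11.000°), disengaged; cmd=(0,0,0) → follower holds at (-6.000, -41.500, -9.500°)

-4.500 -13.500 -51.000
0.500 -35.000 -26.500
-6.000 -41.500 -9.500
-6.000 -41.500 -9.500


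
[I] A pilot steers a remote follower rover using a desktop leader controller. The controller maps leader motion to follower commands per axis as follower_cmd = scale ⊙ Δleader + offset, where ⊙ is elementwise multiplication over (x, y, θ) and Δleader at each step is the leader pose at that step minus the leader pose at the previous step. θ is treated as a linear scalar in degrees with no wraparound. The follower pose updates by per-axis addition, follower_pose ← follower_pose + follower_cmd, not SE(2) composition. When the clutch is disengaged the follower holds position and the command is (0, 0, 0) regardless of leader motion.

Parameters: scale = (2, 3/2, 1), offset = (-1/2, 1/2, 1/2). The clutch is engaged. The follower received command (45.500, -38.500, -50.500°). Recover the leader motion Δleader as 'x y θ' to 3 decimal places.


axis x: (45.500 − -1/2) / (2) = 23.000
axis y: (-38.500 − 1/2) / (3/2) = -26.000
axis θ: (-50.500 − 1/2) / (1) = -51.000

23.000 -26.000 -51.000


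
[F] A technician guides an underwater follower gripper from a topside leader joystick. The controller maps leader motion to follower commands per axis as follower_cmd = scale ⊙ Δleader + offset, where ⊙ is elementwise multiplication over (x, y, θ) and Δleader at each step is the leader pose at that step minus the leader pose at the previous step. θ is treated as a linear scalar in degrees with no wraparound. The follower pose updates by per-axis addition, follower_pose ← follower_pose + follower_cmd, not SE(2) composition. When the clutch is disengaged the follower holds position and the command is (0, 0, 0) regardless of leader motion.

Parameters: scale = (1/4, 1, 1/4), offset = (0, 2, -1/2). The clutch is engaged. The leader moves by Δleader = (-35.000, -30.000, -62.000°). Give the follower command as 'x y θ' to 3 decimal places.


-8.750 -28.000 -16.000

axis x: 1/4·-35.000 + 0 = -8.750
axis y: 1·-30.000 + 2 = -28.000
axis θ: 1/4·-62.000 + -1/2 = -16.000


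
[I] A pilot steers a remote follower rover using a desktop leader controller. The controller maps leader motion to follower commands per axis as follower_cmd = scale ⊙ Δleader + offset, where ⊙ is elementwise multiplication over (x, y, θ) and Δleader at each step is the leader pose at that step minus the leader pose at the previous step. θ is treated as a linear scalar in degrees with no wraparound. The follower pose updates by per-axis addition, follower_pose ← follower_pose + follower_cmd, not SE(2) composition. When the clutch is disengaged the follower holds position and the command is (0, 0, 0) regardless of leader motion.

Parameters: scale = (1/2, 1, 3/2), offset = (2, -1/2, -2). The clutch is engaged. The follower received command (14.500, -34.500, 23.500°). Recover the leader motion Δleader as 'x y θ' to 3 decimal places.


axis x: (14.500 − 2) / (1/2) = 25.000
axis y: (-34.500 − -1/2) / (1) = -34.000
axis θ: (23.500 − -2) / (3/2) = 17.000

25.000 -34.000 17.000


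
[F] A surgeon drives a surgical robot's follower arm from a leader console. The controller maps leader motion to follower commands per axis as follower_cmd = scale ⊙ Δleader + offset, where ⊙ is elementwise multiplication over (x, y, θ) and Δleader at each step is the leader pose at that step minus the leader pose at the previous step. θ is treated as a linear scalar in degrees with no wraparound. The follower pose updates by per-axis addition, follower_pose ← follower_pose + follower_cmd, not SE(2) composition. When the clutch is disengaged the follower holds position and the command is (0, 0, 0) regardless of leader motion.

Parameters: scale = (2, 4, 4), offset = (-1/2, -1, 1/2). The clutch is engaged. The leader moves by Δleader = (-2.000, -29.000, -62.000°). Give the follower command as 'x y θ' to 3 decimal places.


axis x: 2·-2.000 + -1/2 = -4.500
axis y: 4·-29.000 + -1 = -117.000
axis θ: 4·-62.000 + 1/2 = -247.500

-4.500 -117.000 -247.500


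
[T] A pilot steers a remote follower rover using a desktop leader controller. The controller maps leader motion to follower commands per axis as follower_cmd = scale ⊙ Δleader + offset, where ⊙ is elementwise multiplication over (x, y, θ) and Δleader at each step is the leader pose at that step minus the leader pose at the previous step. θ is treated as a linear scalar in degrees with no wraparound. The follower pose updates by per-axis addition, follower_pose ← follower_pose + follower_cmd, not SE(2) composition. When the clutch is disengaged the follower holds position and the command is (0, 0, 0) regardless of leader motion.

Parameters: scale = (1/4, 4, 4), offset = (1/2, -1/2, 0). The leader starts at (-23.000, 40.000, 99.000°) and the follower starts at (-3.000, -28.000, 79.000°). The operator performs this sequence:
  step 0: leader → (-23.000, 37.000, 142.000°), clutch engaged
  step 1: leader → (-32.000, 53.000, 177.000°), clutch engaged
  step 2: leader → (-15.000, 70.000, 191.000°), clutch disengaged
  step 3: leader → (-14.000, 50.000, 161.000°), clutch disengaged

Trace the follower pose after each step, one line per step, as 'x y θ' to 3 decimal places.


-2.500 -40.500 251.000
-4.250 23.000 391.000
-4.250 23.000 391.000
-4.250 23.000 391.000

step 0: Δleader=(0.000, -3.000, 43.000°), engaged; cmd=(0.500, -12.500, 172.000°) → follower=(-2.500, -40.500, 251.000°)
step 1: Δleader=(-9.000, 16.000, 35.000°), engaged; cmd=(-1.750, 63.500, 140.000°) → follower=(-4.250, 23.000, 391.000°)
step 2: Δleader=(17.000, 17.000, 14.000°), disengaged; cmd=(0,0,0) → follower holds at (-4.250, 23.000, 391.000°)
step 3: Δleader=(1.000, -20.000, -30.000°), disengaged; cmd=(0,0,0) → follower holds at (-4.250, 23.000, 391.000°)


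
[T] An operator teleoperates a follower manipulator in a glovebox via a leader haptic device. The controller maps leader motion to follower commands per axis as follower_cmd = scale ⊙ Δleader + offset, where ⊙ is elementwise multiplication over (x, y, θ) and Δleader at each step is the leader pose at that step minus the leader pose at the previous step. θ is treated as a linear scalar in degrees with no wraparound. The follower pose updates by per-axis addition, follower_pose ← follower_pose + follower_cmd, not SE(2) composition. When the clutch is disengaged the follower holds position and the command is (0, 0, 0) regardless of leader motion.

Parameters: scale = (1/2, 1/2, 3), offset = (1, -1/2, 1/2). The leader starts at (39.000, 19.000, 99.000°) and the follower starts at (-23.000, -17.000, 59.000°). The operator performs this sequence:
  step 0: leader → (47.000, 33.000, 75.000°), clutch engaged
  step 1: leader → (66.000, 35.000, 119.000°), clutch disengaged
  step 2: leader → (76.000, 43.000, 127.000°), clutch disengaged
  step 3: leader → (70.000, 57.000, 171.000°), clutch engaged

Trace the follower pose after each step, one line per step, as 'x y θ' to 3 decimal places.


-18.000 -10.500 -12.500
-18.000 -10.500 -12.500
-18.000 -10.500 -12.500
-20.000 -4.000 120.000

step 0: Δleader=(8.000, 14.000, -24.000°), engaged; cmd=(5.000, 6.500, -71.500°) → follower=(-18.000, -10.500, -12.500°)
step 1: Δleader=(19.000, 2.000, 44.000°), disengaged; cmd=(0,0,0) → follower holds at (-18.000, -10.500, -12.500°)
step 2: Δleader=(10.000, 8.000, 8.000°), disengaged; cmd=(0,0,0) → follower holds at (-18.000, -10.500, -12.500°)
step 3: Δleader=(-6.000, 14.000, 44.000°), engaged; cmd=(-2.000, 6.500, 132.500°) → follower=(-20.000, -4.000, 120.000°)


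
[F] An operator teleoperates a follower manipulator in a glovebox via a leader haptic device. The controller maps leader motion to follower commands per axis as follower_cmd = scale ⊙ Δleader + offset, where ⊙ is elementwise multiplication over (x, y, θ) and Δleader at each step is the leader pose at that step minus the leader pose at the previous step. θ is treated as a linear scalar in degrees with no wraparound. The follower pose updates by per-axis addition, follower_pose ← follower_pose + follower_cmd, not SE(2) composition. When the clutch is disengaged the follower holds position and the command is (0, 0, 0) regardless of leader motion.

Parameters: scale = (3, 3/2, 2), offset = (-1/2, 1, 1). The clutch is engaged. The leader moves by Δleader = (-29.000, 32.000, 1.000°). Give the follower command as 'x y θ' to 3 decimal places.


axis x: 3·-29.000 + -1/2 = -87.500
axis y: 3/2·32.000 + 1 = 49.000
axis θ: 2·1.000 + 1 = 3.000

-87.500 49.000 3.000
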